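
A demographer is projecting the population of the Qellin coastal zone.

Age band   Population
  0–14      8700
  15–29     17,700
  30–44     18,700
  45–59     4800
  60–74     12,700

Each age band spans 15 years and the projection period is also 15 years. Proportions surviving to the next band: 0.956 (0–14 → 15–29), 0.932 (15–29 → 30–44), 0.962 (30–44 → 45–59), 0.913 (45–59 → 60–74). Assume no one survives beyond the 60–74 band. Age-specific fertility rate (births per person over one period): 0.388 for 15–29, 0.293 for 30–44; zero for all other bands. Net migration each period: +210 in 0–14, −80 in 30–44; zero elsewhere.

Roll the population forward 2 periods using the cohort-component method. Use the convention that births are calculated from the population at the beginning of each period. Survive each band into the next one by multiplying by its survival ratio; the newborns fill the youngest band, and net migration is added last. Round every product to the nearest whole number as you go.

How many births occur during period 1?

— Period 1 —
Births: 17700 * 0.388 = 6868  |  18700 * 0.293 = 5479 ⇒ total 12347
15–29: 8700 * 0.956 = 8317
30–44: 17700 * 0.932 = 16496
45–59: 18700 * 0.962 = 17989
60–74: 4800 * 0.913 = 4382
Net migration: 0–14 + 210 → 12557; 30–44 − 80 → 16416
Giving 12557 / 8317 / 16416 / 17989 / 4382.

12347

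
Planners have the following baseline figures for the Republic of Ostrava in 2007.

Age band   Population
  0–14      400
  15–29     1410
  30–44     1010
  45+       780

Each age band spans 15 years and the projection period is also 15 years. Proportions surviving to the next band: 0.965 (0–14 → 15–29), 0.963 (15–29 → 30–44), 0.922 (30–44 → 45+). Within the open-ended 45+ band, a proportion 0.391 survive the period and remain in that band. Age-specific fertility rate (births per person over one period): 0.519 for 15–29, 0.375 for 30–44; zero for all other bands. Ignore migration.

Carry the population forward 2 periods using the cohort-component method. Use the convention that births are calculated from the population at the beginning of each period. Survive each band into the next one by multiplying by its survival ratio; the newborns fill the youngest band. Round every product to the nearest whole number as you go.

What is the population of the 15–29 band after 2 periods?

1072

After projecting period 1:
Births: 1410 × 0.519 = 732, 1010 × 0.375 = 379 → total 1111
15–29: 400 × 0.965 = 386
30–44: 1410 × 0.963 = 1358
45+: 1010 × 0.922 + 780 × 0.391 = 931 + 305 = 1236
→ [1111, 386, 1358, 1236]
After projecting period 2:
Births: 386 × 0.519 = 200, 1358 × 0.375 = 509 → total 709
15–29: 1111 × 0.965 = 1072
30–44: 386 × 0.963 = 372
45+: 1358 × 0.922 + 1236 × 0.391 = 1252 + 483 = 1735
→ [709, 1072, 372, 1735]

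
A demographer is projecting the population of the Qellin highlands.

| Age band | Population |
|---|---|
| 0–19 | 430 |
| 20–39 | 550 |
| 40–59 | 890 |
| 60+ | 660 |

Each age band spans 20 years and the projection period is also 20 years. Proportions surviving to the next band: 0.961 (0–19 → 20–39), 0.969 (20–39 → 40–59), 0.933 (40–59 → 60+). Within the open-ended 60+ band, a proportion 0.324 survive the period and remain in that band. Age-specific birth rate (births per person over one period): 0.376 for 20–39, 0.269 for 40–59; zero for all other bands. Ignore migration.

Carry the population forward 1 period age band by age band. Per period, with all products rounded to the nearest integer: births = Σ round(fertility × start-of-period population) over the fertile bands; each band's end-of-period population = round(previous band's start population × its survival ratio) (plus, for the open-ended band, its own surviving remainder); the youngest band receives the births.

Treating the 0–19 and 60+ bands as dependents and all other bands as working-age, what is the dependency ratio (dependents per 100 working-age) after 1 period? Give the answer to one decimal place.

157.5

[period 1]
Births: 550 * 0.376 = 207, 890 * 0.269 = 239 → total 446
20–39: 430 * 0.961 = 413
40–59: 550 * 0.969 = 533
60+: 890 * 0.933 + 660 * 0.324 = 830 + 214 = 1044
End of period: [446, 413, 533, 1044]
Dependents (band 0–19 + band 60+) = 446 + 1044 = 1490; working-age = 946; ratio = 1490/946 × 100 = 157.5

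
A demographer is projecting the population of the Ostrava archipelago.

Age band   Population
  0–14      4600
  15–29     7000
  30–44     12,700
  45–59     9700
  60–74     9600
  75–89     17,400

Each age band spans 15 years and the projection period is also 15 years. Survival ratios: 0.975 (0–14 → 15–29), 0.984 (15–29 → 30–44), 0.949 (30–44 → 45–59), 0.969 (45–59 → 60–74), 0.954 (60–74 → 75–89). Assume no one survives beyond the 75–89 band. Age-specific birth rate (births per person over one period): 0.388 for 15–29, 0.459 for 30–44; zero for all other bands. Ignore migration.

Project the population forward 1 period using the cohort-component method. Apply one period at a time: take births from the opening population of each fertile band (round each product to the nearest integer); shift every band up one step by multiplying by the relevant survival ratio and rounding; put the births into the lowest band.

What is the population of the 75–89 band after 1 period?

Let band 1 be 0–14 through band 6 = 75–89.
Period 1.
Births: 7000 × 0.388 = 2716, 12700 × 0.459 = 5829 — total 8545
Band 2: 4600 × 0.975 = 4485
Band 3: 7000 × 0.984 = 6888
Band 4: 12700 × 0.949 = 12052
Band 5: 9700 × 0.969 = 9399
Band 6: 9600 × 0.954 = 9158
Giving 8545 / 4485 / 6888 / 12052 / 9399 / 9158.

9158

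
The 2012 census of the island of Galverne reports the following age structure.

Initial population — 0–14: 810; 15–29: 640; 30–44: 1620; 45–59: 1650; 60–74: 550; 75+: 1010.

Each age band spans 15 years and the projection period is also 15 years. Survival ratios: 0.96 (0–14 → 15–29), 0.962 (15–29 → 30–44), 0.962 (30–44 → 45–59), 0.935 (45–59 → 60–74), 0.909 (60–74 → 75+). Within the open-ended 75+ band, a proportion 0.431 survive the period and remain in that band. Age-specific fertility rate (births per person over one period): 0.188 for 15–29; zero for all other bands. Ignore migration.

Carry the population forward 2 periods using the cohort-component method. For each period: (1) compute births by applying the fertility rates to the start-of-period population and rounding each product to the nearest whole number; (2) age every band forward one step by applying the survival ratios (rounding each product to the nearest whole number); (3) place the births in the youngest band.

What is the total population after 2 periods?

Call the groups 1 to 6, youngest first.
Period 1.
Births: 640 * 0.188 = 120
Group 2: 810 * 0.96 = 778
Group 3: 640 * 0.962 = 616
Group 4: 1620 * 0.962 = 1558
Group 5: 1650 * 0.935 = 1543
Group 6: 550 * 0.909 + 1010 * 0.431 = 500 + 435 = 935
End of period: [120, 778, 616, 1558, 1543, 935]
Period 2.
Births: 778 * 0.188 = 146
Group 2: 120 * 0.96 = 115
Group 3: 778 * 0.962 = 748
Group 4: 616 * 0.962 = 593
Group 5: 1558 * 0.935 = 1457
Group 6: 1543 * 0.909 + 935 * 0.431 = 1403 + 403 = 1806
End of period: [146, 115, 748, 593, 1457, 1806]
Total after period 2: 146 + 115 + 748 + 593 + 1457 + 1806 = 4865

4865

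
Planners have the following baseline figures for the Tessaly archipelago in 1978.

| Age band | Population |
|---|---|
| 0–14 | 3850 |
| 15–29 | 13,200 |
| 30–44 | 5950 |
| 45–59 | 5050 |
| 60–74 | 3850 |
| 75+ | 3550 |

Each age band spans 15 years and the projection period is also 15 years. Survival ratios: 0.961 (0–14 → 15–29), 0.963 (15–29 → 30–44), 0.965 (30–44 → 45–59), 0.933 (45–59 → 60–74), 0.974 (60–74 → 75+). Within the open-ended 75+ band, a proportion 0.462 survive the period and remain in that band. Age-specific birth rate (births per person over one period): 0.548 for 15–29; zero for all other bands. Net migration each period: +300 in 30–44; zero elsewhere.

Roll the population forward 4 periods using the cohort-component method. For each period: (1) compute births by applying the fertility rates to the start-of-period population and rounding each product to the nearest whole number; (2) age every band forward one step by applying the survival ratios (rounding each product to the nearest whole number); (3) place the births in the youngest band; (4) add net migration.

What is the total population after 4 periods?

Let group 1 be 0–14 through group 6 = 75+.
Period 1.
Births: 13200 × 0.548 = 7234
Group 2: 3850 × 0.961 = 3700
Group 3: 13200 × 0.963 = 12712
Group 4: 5950 × 0.965 = 5742
Group 5: 5050 × 0.933 = 4712
Group 6: 3850 × 0.974 + 3550 × 0.462 = 3750 + 1640 = 5390
Net migration: Group 3 + 300 → 13012
End of period: [7234, 3700, 13012, 5742, 4712, 5390]
Period 2.
Births: 3700 × 0.548 = 2028
Group 2: 7234 × 0.961 = 6952
Group 3: 3700 × 0.963 = 3563
Group 4: 13012 × 0.965 = 12557
Group 5: 5742 × 0.933 = 5357
Group 6: 4712 × 0.974 + 5390 × 0.462 = 4589 + 2490 = 7079
Net migration: Group 3 + 300 → 3863
End of period: [2028, 6952, 3863, 12557, 5357, 7079]
Period 3.
Births: 6952 × 0.548 = 3810
Group 2: 2028 × 0.961 = 1949
Group 3: 6952 × 0.963 = 6695
Group 4: 3863 × 0.965 = 3728
Group 5: 12557 × 0.933 = 11716
Group 6: 5357 × 0.974 + 7079 × 0.462 = 5218 + 3270 = 8488
Net migration: Group 3 + 300 → 6995
End of period: [3810, 1949, 6995, 3728, 11716, 8488]
Period 4.
Births: 1949 × 0.548 = 1068
Group 2: 3810 × 0.961 = 3661
Group 3: 1949 × 0.963 = 1877
Group 4: 6995 × 0.965 = 6750
Group 5: 3728 × 0.933 = 3478
Group 6: 11716 × 0.974 + 8488 × 0.462 = 11411 + 3921 = 15332
Net migration: Group 3 + 300 → 2177
End of period: [1068, 3661, 2177, 6750, 3478, 15332]
Total after period 4: 1068 + 3661 + 2177 + 6750 + 3478 + 15332 = 32466

32466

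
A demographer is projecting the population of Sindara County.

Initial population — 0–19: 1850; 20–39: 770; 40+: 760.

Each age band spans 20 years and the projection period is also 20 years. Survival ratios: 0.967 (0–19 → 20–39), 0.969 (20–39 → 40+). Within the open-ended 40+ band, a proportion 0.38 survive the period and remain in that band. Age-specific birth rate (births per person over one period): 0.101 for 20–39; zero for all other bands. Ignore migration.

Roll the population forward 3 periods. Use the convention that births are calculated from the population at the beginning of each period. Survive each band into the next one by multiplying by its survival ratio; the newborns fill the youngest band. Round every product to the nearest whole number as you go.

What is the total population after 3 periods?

1064

Period 1.
Births: 770 * 0.101 = 78
20–39: 1850 * 0.967 = 1789
40+: 770 * 0.969 + 760 * 0.38 = 746 + 289 = 1035
End of period: [78, 1789, 1035]
Period 2.
Births: 1789 * 0.101 = 181
20–39: 78 * 0.967 = 75
40+: 1789 * 0.969 + 1035 * 0.38 = 1734 + 393 = 2127
End of period: [181, 75, 2127]
Period 3.
Births: 75 * 0.101 = 8
20–39: 181 * 0.967 = 175
40+: 75 * 0.969 + 2127 * 0.38 = 73 + 808 = 881
End of period: [8, 175, 881]
Total after period 3: 8 + 175 + 881 = 1064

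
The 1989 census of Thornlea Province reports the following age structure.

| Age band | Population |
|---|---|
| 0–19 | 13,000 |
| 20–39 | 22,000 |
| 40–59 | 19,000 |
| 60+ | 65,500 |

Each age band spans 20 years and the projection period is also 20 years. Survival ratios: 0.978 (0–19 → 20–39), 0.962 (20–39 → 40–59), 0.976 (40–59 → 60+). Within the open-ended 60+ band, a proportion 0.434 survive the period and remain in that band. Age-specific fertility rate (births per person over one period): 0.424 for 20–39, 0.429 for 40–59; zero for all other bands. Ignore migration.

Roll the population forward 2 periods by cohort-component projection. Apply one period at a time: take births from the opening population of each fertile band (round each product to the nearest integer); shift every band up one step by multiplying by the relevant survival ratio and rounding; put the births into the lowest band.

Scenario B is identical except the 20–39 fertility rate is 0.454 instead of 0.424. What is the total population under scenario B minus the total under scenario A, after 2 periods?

Period 1.
Births: 22000 × 0.424 = 9328 ; 19000 × 0.429 = 8151 → 17479
20–39: 13000 × 0.978 = 12714
40–59: 22000 × 0.962 = 21164
60+: 19000 × 0.976 + 65500 × 0.434 = 18544 + 28427 = 46971
End of period: [17479, 12714, 21164, 46971]
Period 2.
Births: 12714 × 0.424 = 5391 ; 21164 × 0.429 = 9079 → 14470
20–39: 17479 × 0.978 = 17094
40–59: 12714 × 0.962 = 12231
60+: 21164 × 0.976 + 46971 × 0.434 = 20656 + 20385 = 41041
End of period: [14470, 17094, 12231, 41041]
Scenario A total after 2 periods: 84836
Scenario B projection —
Period 1.
Births: 22000 × 0.454 = 9988 ; 19000 × 0.429 = 8151 → 18139
20–39: 13000 × 0.978 = 12714
40–59: 22000 × 0.962 = 21164
60+: 19000 × 0.976 + 65500 × 0.434 = 18544 + 28427 = 46971
End of period: [18139, 12714, 21164, 46971]
Period 2.
Births: 12714 × 0.454 = 5772 ; 21164 × 0.429 = 9079 → 14851
20–39: 18139 × 0.978 = 17740
40–59: 12714 × 0.962 = 12231
60+: 21164 × 0.976 + 46971 × 0.434 = 20656 + 20385 = 41041
End of period: [14851, 17740, 12231, 41041]
Scenario B total after 2 periods: 85863
Difference B − A = 85863 − 84836 = 1027

1027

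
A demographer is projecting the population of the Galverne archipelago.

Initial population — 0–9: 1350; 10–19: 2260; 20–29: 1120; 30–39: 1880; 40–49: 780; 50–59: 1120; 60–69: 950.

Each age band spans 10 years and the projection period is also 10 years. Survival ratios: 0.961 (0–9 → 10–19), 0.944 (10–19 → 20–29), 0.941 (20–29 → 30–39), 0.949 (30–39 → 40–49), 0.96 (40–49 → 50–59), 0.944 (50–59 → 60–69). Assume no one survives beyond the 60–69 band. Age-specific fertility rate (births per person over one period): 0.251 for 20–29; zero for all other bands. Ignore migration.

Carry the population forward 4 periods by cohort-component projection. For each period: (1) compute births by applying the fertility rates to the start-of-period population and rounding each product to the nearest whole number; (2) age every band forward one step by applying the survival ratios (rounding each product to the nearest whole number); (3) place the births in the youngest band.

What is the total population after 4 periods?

After projecting period 1:
Births: 1120 * 0.251 = 281
10–19: 1350 * 0.961 = 1297
20–29: 2260 * 0.944 = 2133
30–39: 1120 * 0.941 = 1054
40–49: 1880 * 0.949 = 1784
50–59: 780 * 0.96 = 749
60–69: 1120 * 0.944 = 1057
End of period: [281, 1297, 2133, 1054, 1784, 749, 1057]
After projecting period 2:
Births: 2133 * 0.251 = 535
10–19: 281 * 0.961 = 270
20–29: 1297 * 0.944 = 1224
30–39: 2133 * 0.941 = 2007
40–49: 1054 * 0.949 = 1000
50–59: 1784 * 0.96 = 1713
60–69: 749 * 0.944 = 707
End of period: [535, 270, 1224, 2007, 1000, 1713, 707]
After projecting period 3:
Births: 1224 * 0.251 = 307
10–19: 535 * 0.961 = 514
20–29: 270 * 0.944 = 255
30–39: 1224 * 0.941 = 1152
40–49: 2007 * 0.949 = 1905
50–59: 1000 * 0.96 = 960
60–69: 1713 * 0.944 = 1617
End of period: [307, 514, 255, 1152, 1905, 960, 1617]
After projecting period 4:
Births: 255 * 0.251 = 64
10–19: 307 * 0.961 = 295
20–29: 514 * 0.944 = 485
30–39: 255 * 0.941 = 240
40–49: 1152 * 0.949 = 1093
50–59: 1905 * 0.96 = 1829
60–69: 960 * 0.944 = 906
End of period: [64, 295, 485, 240, 1093, 1829, 906]
Total after period 4: 64 + 295 + 485 + 240 + 1093 + 1829 + 906 = 4912

4912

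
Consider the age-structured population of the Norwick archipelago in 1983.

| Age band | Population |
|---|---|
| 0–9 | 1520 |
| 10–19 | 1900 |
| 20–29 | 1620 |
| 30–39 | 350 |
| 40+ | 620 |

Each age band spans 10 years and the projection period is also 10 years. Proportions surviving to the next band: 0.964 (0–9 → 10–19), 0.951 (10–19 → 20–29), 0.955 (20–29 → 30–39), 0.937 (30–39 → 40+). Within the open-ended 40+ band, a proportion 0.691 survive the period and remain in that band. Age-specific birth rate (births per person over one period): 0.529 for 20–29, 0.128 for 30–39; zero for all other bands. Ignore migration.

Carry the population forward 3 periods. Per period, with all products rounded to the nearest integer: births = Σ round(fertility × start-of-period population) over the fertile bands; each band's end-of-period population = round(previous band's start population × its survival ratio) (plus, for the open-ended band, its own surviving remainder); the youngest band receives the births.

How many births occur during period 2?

[period 1]
Births: 1620 * 0.529 = 857  |  350 * 0.128 = 45 → total 902
10–19: 1520 * 0.964 = 1465
20–29: 1900 * 0.951 = 1807
30–39: 1620 * 0.955 = 1547
40+: 350 * 0.937 + 620 * 0.691 = 328 + 428 = 756
Giving 902 / 1465 / 1807 / 1547 / 756.
[period 2]
Births: 1807 * 0.529 = 956  |  1547 * 0.128 = 198 → total 1154
10–19: 902 * 0.964 = 870
20–29: 1465 * 0.951 = 1393
30–39: 1807 * 0.955 = 1726
40+: 1547 * 0.937 + 756 * 0.691 = 1450 + 522 = 1972
Giving 1154 / 870 / 1393 / 1726 / 1972.

1154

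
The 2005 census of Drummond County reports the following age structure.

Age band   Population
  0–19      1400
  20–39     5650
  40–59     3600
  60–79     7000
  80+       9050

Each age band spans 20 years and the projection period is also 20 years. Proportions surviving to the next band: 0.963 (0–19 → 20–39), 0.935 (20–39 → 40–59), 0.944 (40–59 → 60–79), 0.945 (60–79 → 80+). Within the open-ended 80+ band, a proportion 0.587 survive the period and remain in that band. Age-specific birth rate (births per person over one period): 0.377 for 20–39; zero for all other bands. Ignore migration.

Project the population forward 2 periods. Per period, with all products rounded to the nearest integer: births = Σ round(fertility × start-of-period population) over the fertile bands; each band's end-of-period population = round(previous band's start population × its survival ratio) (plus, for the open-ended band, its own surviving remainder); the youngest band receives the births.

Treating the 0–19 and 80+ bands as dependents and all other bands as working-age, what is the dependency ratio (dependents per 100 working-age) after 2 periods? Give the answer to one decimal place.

[period 1]
Births: 5650 * 0.377 = 2130
20–39: 1400 * 0.963 = 1348
40–59: 5650 * 0.935 = 5283
60–79: 3600 * 0.944 = 3398
80+: 7000 * 0.945 + 9050 * 0.587 = 6615 + 5312 = 11927
Giving 2130 / 1348 / 5283 / 3398 / 11927.
[period 2]
Births: 1348 * 0.377 = 508
20–39: 2130 * 0.963 = 2051
40–59: 1348 * 0.935 = 1260
60–79: 5283 * 0.944 = 4987
80+: 3398 * 0.945 + 11927 * 0.587 = 3211 + 7001 = 10212
Giving 508 / 2051 / 1260 / 4987 / 10212.
Dependents (band 0–19 + band 80+) = 508 + 10212 = 10720; working-age = 8298; ratio = 10720/8298 × 100 = 129.2

129.2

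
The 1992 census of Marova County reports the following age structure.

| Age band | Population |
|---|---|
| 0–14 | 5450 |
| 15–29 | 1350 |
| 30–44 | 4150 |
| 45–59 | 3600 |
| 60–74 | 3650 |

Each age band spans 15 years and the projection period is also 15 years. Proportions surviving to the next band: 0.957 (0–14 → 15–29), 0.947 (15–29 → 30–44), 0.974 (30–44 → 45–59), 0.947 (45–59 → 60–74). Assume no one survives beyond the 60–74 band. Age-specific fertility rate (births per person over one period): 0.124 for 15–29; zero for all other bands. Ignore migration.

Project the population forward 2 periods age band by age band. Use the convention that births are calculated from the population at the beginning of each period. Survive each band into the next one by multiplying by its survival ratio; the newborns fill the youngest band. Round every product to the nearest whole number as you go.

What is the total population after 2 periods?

Period 1:
Births: 1350 × 0.124 = 167
15–29: 5450 × 0.957 = 5216
30–44: 1350 × 0.947 = 1278
45–59: 4150 × 0.974 = 4042
60–74: 3600 × 0.947 = 3409
→ [167, 5216, 1278, 4042, 3409]
Period 2:
Births: 5216 × 0.124 = 647
15–29: 167 × 0.957 = 160
30–44: 5216 × 0.947 = 4940
45–59: 1278 × 0.974 = 1245
60–74: 4042 × 0.947 = 3828
→ [647, 160, 4940, 1245, 3828]
Total after period 2: 647 + 160 + 4940 + 1245 + 3828 = 10820

10820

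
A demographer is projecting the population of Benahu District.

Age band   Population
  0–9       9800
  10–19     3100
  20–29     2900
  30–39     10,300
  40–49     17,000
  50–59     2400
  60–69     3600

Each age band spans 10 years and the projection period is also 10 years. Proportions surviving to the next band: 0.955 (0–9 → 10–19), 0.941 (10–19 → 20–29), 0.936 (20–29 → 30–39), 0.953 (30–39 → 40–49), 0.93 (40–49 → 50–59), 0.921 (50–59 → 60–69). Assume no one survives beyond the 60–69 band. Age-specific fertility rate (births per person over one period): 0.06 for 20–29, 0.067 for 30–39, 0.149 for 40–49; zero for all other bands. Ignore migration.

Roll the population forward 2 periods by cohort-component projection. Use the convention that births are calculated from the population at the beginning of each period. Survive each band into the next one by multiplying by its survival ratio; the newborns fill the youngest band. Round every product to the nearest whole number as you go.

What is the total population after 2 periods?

42877

(Bands numbered youngest = 1 to oldest = 7.)
[period 1]
Births: 2900 × 0.06 = 174  |  10300 × 0.067 = 690  |  17000 × 0.149 = 2533 → 3397
Band 2: 9800 × 0.955 = 9359
Band 3: 3100 × 0.941 = 2917
Band 4: 2900 × 0.936 = 2714
Band 5: 10300 × 0.953 = 9816
Band 6: 17000 × 0.93 = 15810
Band 7: 2400 × 0.921 = 2210
Giving 3397 / 9359 / 2917 / 2714 / 9816 / 15810 / 2210.
[period 2]
Births: 2917 × 0.06 = 175  |  2714 × 0.067 = 182  |  9816 × 0.149 = 1463 → 1820
Band 2: 3397 × 0.955 = 3244
Band 3: 9359 × 0.941 = 8807
Band 4: 2917 × 0.936 = 2730
Band 5: 2714 × 0.953 = 2586
Band 6: 9816 × 0.93 = 9129
Band 7: 15810 × 0.921 = 14561
Giving 1820 / 3244 / 8807 / 2730 / 2586 / 9129 / 14561.
Total after period 2: 1820 + 3244 + 8807 + 2730 + 2586 + 9129 + 14561 = 42877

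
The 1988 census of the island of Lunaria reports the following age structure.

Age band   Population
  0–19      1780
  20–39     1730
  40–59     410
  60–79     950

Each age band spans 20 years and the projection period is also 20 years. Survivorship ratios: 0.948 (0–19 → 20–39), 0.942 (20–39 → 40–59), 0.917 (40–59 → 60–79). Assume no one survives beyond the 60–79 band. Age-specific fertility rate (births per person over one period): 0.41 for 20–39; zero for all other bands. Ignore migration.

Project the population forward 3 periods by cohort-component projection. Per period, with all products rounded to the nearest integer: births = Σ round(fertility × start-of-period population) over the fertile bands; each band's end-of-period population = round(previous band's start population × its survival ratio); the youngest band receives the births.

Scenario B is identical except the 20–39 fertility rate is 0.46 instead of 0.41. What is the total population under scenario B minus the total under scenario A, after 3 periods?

229

(Groups numbered youngest = 1 to oldest = 4.)
[period 1]
Births: 1730 × 0.41 = 709
Group 2: 1780 × 0.948 = 1687
Group 3: 1730 × 0.942 = 1630
Group 4: 410 × 0.917 = 376
Population now: 0–19=709, 20–39=1687, 40–59=1630, 60–79=376
[period 2]
Births: 1687 × 0.41 = 692
Group 2: 709 × 0.948 = 672
Group 3: 1687 × 0.942 = 1589
Group 4: 1630 × 0.917 = 1495
Population now: 0–19=692, 20–39=672, 40–59=1589, 60–79=1495
[period 3]
Births: 672 × 0.41 = 276
Group 2: 692 × 0.948 = 656
Group 3: 672 × 0.942 = 633
Group 4: 1589 × 0.917 = 1457
Population now: 0–19=276, 20–39=656, 40–59=633, 60–79=1457
Scenario A total after 3 periods: 3022
Scenario B projection —
[period 1]
Births: 1730 × 0.46 = 796
Group 2: 1780 × 0.948 = 1687
Group 3: 1730 × 0.942 = 1630
Group 4: 410 × 0.917 = 376
Population now: 0–19=796, 20–39=1687, 40–59=1630, 60–79=376
[period 2]
Births: 1687 × 0.46 = 776
Group 2: 796 × 0.948 = 755
Group 3: 1687 × 0.942 = 1589
Group 4: 1630 × 0.917 = 1495
Population now: 0–19=776, 20–39=755, 40–59=1589, 60–79=1495
[period 3]
Births: 755 × 0.46 = 347
Group 2: 776 × 0.948 = 736
Group 3: 755 × 0.942 = 711
Group 4: 1589 × 0.917 = 1457
Population now: 0–19=347, 20–39=736, 40–59=711, 60–79=1457
Scenario B total after 3 periods: 3251
Difference B − A = 3251 − 3022 = 229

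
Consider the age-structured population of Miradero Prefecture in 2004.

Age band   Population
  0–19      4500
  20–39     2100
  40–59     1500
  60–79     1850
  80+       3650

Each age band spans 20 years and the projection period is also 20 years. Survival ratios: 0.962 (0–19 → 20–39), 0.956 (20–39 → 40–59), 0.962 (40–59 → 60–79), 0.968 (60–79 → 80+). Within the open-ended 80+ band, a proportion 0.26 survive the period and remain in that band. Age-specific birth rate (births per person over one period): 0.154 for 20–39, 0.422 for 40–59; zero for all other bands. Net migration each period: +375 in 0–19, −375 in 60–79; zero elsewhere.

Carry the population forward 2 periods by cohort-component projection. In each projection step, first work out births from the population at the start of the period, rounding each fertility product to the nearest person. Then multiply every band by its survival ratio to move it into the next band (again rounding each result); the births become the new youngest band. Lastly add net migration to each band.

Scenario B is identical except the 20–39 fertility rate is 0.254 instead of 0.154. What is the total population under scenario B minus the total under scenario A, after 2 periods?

— Period 1 —
Births: 2100 * 0.154 = 323, 1500 * 0.422 = 633 ⇒ total 956
20–39: 4500 * 0.962 = 4329
40–59: 2100 * 0.956 = 2008
60–79: 1500 * 0.962 = 1443
80+: 1850 * 0.968 + 3650 * 0.26 = 1791 + 949 = 2740
Net migration: 0–19 + 375 → 1331; 60–79 − 375 → 1068
→ [1331, 4329, 2008, 1068, 2740]
— Period 2 —
Births: 4329 * 0.154 = 667, 2008 * 0.422 = 847 ⇒ total 1514
20–39: 1331 * 0.962 = 1280
40–59: 4329 * 0.956 = 4139
60–79: 2008 * 0.962 = 1932
80+: 1068 * 0.968 + 2740 * 0.26 = 1034 + 712 = 1746
Net migration: 0–19 + 375 → 1889; 60–79 − 375 → 1557
→ [1889, 1280, 4139, 1557, 1746]
Scenario A total after 2 periods: 10611
Scenario B projection —
— Period 1 —
Births: 2100 * 0.254 = 533, 1500 * 0.422 = 633 ⇒ total 1166
20–39: 4500 * 0.962 = 4329
40–59: 2100 * 0.956 = 2008
60–79: 1500 * 0.962 = 1443
80+: 1850 * 0.968 + 3650 * 0.26 = 1791 + 949 = 2740
Net migration: 0–19 + 375 → 1541; 60–79 − 375 → 1068
→ [1541, 4329, 2008, 1068, 2740]
— Period 2 —
Births: 4329 * 0.254 = 1100, 2008 * 0.422 = 847 ⇒ total 1947
20–39: 1541 * 0.962 = 1482
40–59: 4329 * 0.956 = 4139
60–79: 2008 * 0.962 = 1932
80+: 1068 * 0.968 + 2740 * 0.26 = 1034 + 712 = 1746
Net migration: 0–19 + 375 → 2322; 60–79 − 375 → 1557
→ [2322, 1482, 4139, 1557, 1746]
Scenario B total after 2 periods: 11246
Difference B − A = 11246 − 10611 = 635

635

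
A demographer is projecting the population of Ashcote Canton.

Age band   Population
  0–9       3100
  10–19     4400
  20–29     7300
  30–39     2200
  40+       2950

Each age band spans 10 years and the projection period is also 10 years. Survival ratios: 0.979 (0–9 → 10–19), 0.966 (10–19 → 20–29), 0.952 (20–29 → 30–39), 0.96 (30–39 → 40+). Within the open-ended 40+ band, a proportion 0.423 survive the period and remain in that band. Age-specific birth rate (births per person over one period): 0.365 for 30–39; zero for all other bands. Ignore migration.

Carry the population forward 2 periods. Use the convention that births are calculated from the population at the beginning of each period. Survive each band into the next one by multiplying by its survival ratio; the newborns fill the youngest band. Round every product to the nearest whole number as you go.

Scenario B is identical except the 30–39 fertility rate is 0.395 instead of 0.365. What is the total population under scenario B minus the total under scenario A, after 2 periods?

273

Call the groups 1 to 5, youngest first.
Period 1.
Births: 2200 × 0.365 = 803
Group 2: 3100 × 0.979 = 3035
Group 3: 4400 × 0.966 = 4250
Group 4: 7300 × 0.952 = 6950
Group 5: 2200 × 0.96 + 2950 × 0.423 = 2112 + 1248 = 3360
Giving 803 / 3035 / 4250 / 6950 / 3360.
Period 2.
Births: 6950 × 0.365 = 2537
Group 2: 803 × 0.979 = 786
Group 3: 3035 × 0.966 = 2932
Group 4: 4250 × 0.952 = 4046
Group 5: 6950 × 0.96 + 3360 × 0.423 = 6672 + 1421 = 8093
Giving 2537 / 786 / 2932 / 4046 / 8093.
Scenario A total after 2 periods: 18394
Scenario B projection —
Period 1.
Births: 2200 × 0.395 = 869
Group 2: 3100 × 0.979 = 3035
Group 3: 4400 × 0.966 = 4250
Group 4: 7300 × 0.952 = 6950
Group 5: 2200 × 0.96 + 2950 × 0.423 = 2112 + 1248 = 3360
Giving 869 / 3035 / 4250 / 6950 / 3360.
Period 2.
Births: 6950 × 0.395 = 2745
Group 2: 869 × 0.979 = 851
Group 3: 3035 × 0.966 = 2932
Group 4: 4250 × 0.952 = 4046
Group 5: 6950 × 0.96 + 3360 × 0.423 = 6672 + 1421 = 8093
Giving 2745 / 851 / 2932 / 4046 / 8093.
Scenario B total after 2 periods: 18667
Difference B − A = 18667 − 18394 = 273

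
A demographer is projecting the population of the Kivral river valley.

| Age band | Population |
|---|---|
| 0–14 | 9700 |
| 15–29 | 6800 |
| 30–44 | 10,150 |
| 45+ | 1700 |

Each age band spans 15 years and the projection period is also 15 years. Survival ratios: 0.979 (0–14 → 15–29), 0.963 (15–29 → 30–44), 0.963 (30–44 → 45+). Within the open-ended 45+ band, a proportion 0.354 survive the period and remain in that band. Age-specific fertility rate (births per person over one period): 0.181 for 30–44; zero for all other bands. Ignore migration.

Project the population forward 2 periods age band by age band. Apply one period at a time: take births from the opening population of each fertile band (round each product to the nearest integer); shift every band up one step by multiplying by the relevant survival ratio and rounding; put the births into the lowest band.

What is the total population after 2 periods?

22107

Let group 1 be 0–14 through group 4 = 45+.
[period 1]
Births: 10150 × 0.181 = 1837
Group 2: 9700 × 0.979 = 9496
Group 3: 6800 × 0.963 = 6548
Group 4: 10150 × 0.963 + 1700 × 0.354 = 9774 + 602 = 10376
Giving 1837 / 9496 / 6548 / 10376.
[period 2]
Births: 6548 × 0.181 = 1185
Group 2: 1837 × 0.979 = 1798
Group 3: 9496 × 0.963 = 9145
Group 4: 6548 × 0.963 + 10376 × 0.354 = 6306 + 3673 = 9979
Giving 1185 / 1798 / 9145 / 9979.
Total after period 2: 1185 + 1798 + 9145 + 9979 = 22107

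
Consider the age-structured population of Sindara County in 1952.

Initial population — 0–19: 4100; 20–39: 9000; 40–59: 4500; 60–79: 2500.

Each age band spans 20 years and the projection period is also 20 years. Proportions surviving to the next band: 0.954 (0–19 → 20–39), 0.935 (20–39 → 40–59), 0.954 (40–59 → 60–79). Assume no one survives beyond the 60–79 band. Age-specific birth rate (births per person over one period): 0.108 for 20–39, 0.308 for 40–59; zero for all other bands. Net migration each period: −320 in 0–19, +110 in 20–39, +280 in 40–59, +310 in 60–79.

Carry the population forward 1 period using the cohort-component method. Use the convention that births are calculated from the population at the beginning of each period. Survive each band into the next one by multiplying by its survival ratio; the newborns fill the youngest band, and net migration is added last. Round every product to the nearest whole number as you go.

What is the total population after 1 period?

Period 1:
Births: 9000 × 0.108 = 972  |  4500 × 0.308 = 1386 → total 2358
20–39: 4100 × 0.954 = 3911
40–59: 9000 × 0.935 = 8415
60–79: 4500 × 0.954 = 4293
Net migration: 0–19 − 320 → 2038; 20–39 + 110 → 4021; 40–59 + 280 → 8695; 60–79 + 310 → 4603
Giving 2038 / 4021 / 8695 / 4603.
Total after period 1: 2038 + 4021 + 8695 + 4603 = 19357

19357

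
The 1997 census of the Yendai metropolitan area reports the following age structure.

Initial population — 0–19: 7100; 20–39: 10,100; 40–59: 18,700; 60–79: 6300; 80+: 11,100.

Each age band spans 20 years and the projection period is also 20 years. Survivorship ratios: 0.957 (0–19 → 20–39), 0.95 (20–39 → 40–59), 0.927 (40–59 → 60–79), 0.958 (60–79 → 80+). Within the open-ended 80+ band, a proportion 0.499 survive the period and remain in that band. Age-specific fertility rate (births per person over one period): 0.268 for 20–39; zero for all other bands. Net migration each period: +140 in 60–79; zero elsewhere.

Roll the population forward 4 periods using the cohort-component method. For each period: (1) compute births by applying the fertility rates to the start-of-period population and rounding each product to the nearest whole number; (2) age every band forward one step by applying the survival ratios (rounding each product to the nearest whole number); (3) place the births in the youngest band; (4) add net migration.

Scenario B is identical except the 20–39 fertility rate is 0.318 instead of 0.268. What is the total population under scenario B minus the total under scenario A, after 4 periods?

— Period 1 —
Births: 10100 * 0.268 = 2707
20–39: 7100 * 0.957 = 6795
40–59: 10100 * 0.95 = 9595
60–79: 18700 * 0.927 = 17335
80+: 6300 * 0.958 + 11100 * 0.499 = 6035 + 5539 = 11574
Net migration: 60–79 + 140 → 17475
Giving 2707 / 6795 / 9595 / 17475 / 11574.
— Period 2 —
Births: 6795 * 0.268 = 1821
20–39: 2707 * 0.957 = 2591
40–59: 6795 * 0.95 = 6455
60–79: 9595 * 0.927 = 8895
80+: 17475 * 0.958 + 11574 * 0.499 = 16741 + 5775 = 22516
Net migration: 60–79 + 140 → 9035
Giving 1821 / 2591 / 6455 / 9035 / 22516.
— Period 3 —
Births: 2591 * 0.268 = 694
20–39: 1821 * 0.957 = 1743
40–59: 2591 * 0.95 = 2461
60–79: 6455 * 0.927 = 5984
80+: 9035 * 0.958 + 22516 * 0.499 = 8656 + 11235 = 19891
Net migration: 60–79 + 140 → 6124
Giving 694 / 1743 / 2461 / 6124 / 19891.
— Period 4 —
Births: 1743 * 0.268 = 467
20–39: 694 * 0.957 = 664
40–59: 1743 * 0.95 = 1656
60–79: 2461 * 0.927 = 2281
80+: 6124 * 0.958 + 19891 * 0.499 = 5867 + 9926 = 15793
Net migration: 60–79 + 140 → 2421
Giving 467 / 664 / 1656 / 2421 / 15793.
Scenario A total after 4 periods: 21001
Scenario B projection —
— Period 1 —
Births: 10100 * 0.318 = 3212
20–39: 7100 * 0.957 = 6795
40–59: 10100 * 0.95 = 9595
60–79: 18700 * 0.927 = 17335
80+: 6300 * 0.958 + 11100 * 0.499 = 6035 + 5539 = 11574
Net migration: 60–79 + 140 → 17475
Giving 3212 / 6795 / 9595 / 17475 / 11574.
— Period 2 —
Births: 6795 * 0.318 = 2161
20–39: 3212 * 0.957 = 3074
40–59: 6795 * 0.95 = 6455
60–79: 9595 * 0.927 = 8895
80+: 17475 * 0.958 + 11574 * 0.499 = 16741 + 5775 = 22516
Net migration: 60–79 + 140 → 9035
Giving 2161 / 3074 / 6455 / 9035 / 22516.
— Period 3 —
Births: 3074 * 0.318 = 978
20–39: 2161 * 0.957 = 2068
40–59: 3074 * 0.95 = 2920
60–79: 6455 * 0.927 = 5984
80+: 9035 * 0.958 + 22516 * 0.499 = 8656 + 11235 = 19891
Net migration: 60–79 + 140 → 6124
Giving 978 / 2068 / 2920 / 6124 / 19891.
— Period 4 —
Births: 2068 * 0.318 = 658
20–39: 978 * 0.957 = 936
40–59: 2068 * 0.95 = 1965
60–79: 2920 * 0.927 = 2707
80+: 6124 * 0.958 + 19891 * 0.499 = 5867 + 9926 = 15793
Net migration: 60–79 + 140 → 2847
Giving 658 / 936 / 1965 / 2847 / 15793.
Scenario B total after 4 periods: 22199
Difference B − A = 22199 − 21001 = 1198

1198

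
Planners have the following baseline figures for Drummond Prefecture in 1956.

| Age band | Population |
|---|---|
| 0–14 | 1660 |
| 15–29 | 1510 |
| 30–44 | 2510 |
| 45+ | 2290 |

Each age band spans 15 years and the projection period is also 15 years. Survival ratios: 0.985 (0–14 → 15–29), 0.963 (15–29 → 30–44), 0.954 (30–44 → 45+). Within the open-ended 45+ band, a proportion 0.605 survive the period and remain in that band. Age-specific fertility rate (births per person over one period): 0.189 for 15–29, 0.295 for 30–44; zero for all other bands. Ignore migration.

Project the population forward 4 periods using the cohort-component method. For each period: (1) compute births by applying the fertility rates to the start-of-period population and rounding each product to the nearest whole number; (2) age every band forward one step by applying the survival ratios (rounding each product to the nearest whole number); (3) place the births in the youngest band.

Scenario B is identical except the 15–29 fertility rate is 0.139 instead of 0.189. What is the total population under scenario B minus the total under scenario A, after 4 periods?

-274

[period 1]
Births: 1510 * 0.189 = 285  |  2510 * 0.295 = 740 → 1025
15–29: 1660 * 0.985 = 1635
30–44: 1510 * 0.963 = 1454
45+: 2510 * 0.954 + 2290 * 0.605 = 2395 + 1385 = 3780
Giving 1025 / 1635 / 1454 / 3780.
[period 2]
Births: 1635 * 0.189 = 309  |  1454 * 0.295 = 429 → 738
15–29: 1025 * 0.985 = 1010
30–44: 1635 * 0.963 = 1575
45+: 1454 * 0.954 + 3780 * 0.605 = 1387 + 2287 = 3674
Giving 738 / 1010 / 1575 / 3674.
[period 3]
Births: 1010 * 0.189 = 191  |  1575 * 0.295 = 465 → 656
15–29: 738 * 0.985 = 727
30–44: 1010 * 0.963 = 973
45+: 1575 * 0.954 + 3674 * 0.605 = 1503 + 2223 = 3726
Giving 656 / 727 / 973 / 3726.
[period 4]
Births: 727 * 0.189 = 137  |  973 * 0.295 = 287 → 424
15–29: 656 * 0.985 = 646
30–44: 727 * 0.963 = 700
45+: 973 * 0.954 + 3726 * 0.605 = 928 + 2254 = 3182
Giving 424 / 646 / 700 / 3182.
Scenario A total after 4 periods: 4952
Scenario B projection —
[period 1]
Births: 1510 * 0.139 = 210  |  2510 * 0.295 = 740 → 950
15–29: 1660 * 0.985 = 1635
30–44: 1510 * 0.963 = 1454
45+: 2510 * 0.954 + 2290 * 0.605 = 2395 + 1385 = 3780
Giving 950 / 1635 / 1454 / 3780.
[period 2]
Births: 1635 * 0.139 = 227  |  1454 * 0.295 = 429 → 656
15–29: 950 * 0.985 = 936
30–44: 1635 * 0.963 = 1575
45+: 1454 * 0.954 + 3780 * 0.605 = 1387 + 2287 = 3674
Giving 656 / 936 / 1575 / 3674.
[period 3]
Births: 936 * 0.139 = 130  |  1575 * 0.295 = 465 → 595
15–29: 656 * 0.985 = 646
30–44: 936 * 0.963 = 901
45+: 1575 * 0.954 + 3674 * 0.605 = 1503 + 2223 = 3726
Giving 595 / 646 / 901 / 3726.
[period 4]
Births: 646 * 0.139 = 90  |  901 * 0.295 = 266 → 356
15–29: 595 * 0.985 = 586
30–44: 646 * 0.963 = 622
45+: 901 * 0.954 + 3726 * 0.605 = 860 + 2254 = 3114
Giving 356 / 586 / 622 / 3114.
Scenario B total after 4 periods: 4678
Difference B − A = 4678 − 4952 = -274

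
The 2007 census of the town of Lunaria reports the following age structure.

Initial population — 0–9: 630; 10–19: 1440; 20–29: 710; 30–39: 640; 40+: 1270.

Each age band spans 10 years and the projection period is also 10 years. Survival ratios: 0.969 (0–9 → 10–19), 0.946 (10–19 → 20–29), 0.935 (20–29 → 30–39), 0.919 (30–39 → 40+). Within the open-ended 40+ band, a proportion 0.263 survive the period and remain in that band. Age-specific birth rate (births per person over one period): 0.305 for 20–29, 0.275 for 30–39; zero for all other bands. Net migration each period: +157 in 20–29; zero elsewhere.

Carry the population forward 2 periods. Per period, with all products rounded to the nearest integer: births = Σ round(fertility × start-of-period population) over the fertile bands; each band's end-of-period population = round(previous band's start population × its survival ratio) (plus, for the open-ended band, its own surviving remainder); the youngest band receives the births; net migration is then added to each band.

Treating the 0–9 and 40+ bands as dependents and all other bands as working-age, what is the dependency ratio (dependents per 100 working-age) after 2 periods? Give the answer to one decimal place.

Let band 1 be 0–9 through band 5 = 40+.
Period 1:
Births: 710 × 0.305 = 217  |  640 × 0.275 = 176 → total 393
Band 2: 630 × 0.969 = 610
Band 3: 1440 × 0.946 = 1362
Band 4: 710 × 0.935 = 664
Band 5: 640 × 0.919 + 1270 × 0.263 = 588 + 334 = 922
Net migration: Band 3 + 157 → 1519
Giving 393 / 610 / 1519 / 664 / 922.
Period 2:
Births: 1519 × 0.305 = 463  |  664 × 0.275 = 183 → total 646
Band 2: 393 × 0.969 = 381
Band 3: 610 × 0.946 = 577
Band 4: 1519 × 0.935 = 1420
Band 5: 664 × 0.919 + 922 × 0.263 = 610 + 242 = 852
Net migration: Band 3 + 157 → 734
Giving 646 / 381 / 734 / 1420 / 852.
Dependents (band 0–9 + band 40+) = 646 + 852 = 1498; working-age = 2535; ratio = 1498/2535 × 100 = 59.1

59.1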